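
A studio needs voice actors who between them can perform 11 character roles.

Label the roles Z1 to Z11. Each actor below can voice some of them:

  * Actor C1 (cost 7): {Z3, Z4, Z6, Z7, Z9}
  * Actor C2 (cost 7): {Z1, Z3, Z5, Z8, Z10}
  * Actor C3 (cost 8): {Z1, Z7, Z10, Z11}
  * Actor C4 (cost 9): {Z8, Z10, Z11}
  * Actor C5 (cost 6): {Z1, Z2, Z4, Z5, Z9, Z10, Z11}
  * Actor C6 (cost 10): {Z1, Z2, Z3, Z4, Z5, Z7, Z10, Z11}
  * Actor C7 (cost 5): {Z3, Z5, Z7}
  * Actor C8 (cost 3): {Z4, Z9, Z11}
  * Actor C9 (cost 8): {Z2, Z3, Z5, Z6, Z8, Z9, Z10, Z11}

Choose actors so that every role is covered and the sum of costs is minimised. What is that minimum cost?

18

C6, C9 together cover every role (C6 ∪ C9 = {Z1, Z2, Z3, Z4, Z5, Z6, Z7, Z8, Z9, Z10, Z11}); total cost 10 + 8 = 18.
The greedy pick C5, C1, C2 costs 20; no covering selection beats 18.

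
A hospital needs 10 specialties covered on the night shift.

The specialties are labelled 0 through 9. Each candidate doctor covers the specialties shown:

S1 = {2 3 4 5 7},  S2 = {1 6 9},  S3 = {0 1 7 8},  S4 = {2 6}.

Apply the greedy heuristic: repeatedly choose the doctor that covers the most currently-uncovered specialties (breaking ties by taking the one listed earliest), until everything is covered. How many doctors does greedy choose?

3

Greedy: pick S1 (covers 5 new) → pick S2 (covers 3 new) → pick S3 (covers 2 new). Total picks: 3.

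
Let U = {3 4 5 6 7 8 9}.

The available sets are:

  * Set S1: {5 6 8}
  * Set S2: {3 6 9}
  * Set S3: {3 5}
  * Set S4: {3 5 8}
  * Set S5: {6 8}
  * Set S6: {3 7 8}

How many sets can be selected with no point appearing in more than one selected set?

2

S3, S5 are pairwise disjoint (S3={3,5}; S5={6,8}).
Every remaining set overlaps one of these, and no 3 of the listed sets are pairwise disjoint, so 2 is the maximum.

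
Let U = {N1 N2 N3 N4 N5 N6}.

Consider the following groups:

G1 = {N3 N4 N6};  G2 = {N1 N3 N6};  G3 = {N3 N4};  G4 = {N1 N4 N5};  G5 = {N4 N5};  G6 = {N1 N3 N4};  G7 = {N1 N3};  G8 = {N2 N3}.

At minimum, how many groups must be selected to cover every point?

3

Take {G2, G4, G8}. Their union is {N1, N2, N3, N4, N5, N6}, which is all 6 points.
Only G8 contains N2, so G8 is forced; the remaining 4 points need at least 2 more groups (each remaining group adds at most 3) — so at least 3 groups are needed, and 3 is optimal.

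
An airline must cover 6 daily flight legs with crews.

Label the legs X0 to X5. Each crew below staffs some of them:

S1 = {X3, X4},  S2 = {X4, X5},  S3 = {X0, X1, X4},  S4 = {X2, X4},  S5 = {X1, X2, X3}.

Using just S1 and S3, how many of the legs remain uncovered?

Union of S1, S3 = {X0, X1, X3, X4}.
Not covered: X2, X5 — 2 legs.

2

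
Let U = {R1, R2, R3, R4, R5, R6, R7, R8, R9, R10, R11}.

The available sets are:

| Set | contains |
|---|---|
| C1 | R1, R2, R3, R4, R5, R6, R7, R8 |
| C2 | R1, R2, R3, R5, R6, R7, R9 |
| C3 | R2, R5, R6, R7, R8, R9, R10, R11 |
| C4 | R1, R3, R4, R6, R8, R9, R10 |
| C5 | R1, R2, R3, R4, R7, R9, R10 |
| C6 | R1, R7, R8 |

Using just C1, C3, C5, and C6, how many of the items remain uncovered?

Union of C1, C3, C5, C6 = {R1, R2, R3, R4, R5, R6, R7, R8, R9, R10, R11} — that's every item, so 0 are uncovered.

0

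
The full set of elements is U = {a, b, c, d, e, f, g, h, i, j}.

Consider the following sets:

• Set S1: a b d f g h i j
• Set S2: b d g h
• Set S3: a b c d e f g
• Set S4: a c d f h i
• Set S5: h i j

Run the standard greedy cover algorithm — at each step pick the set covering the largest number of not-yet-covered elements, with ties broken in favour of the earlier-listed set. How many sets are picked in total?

2

Greedy: pick S1 (covers 8 new) → pick S3 (covers 2 new). Total picks: 2.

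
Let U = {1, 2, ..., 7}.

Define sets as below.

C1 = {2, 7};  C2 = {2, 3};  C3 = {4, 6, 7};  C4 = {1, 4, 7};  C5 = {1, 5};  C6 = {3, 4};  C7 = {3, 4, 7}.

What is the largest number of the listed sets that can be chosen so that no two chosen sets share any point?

3

C1, C5, C6 are pairwise disjoint (C1={2,7}; C5={1,5}; C6={3,4}).
Every remaining set overlaps one of these, and no 4 of the listed sets are pairwise disjoint, so 3 is the maximum.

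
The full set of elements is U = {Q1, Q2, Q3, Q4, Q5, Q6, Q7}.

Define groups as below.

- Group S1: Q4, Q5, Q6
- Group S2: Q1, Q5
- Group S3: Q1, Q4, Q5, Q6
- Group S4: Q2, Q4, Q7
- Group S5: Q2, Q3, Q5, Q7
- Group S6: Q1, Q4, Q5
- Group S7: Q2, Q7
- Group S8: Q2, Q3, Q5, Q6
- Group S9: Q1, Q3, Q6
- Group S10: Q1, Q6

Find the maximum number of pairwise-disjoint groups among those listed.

S2, S7 are pairwise disjoint (S2={Q1,Q5}; S7={Q2,Q7}).
Every remaining group overlaps one of these, and no 3 of the listed groups are pairwise disjoint, so 2 is the maximum.

2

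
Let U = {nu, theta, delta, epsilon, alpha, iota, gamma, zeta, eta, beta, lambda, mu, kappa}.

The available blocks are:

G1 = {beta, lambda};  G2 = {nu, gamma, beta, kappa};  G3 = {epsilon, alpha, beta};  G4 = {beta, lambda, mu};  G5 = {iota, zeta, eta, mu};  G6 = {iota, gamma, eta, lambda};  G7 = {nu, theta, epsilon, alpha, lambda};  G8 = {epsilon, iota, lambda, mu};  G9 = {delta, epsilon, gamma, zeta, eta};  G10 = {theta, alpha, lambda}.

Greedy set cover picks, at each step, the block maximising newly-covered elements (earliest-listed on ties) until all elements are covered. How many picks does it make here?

Greedy: pick G7 (covers 5 new) → pick G5 (covers 4 new) → pick G2 (covers 3 new) → pick G9 (covers 1 new). Total picks: 4.

4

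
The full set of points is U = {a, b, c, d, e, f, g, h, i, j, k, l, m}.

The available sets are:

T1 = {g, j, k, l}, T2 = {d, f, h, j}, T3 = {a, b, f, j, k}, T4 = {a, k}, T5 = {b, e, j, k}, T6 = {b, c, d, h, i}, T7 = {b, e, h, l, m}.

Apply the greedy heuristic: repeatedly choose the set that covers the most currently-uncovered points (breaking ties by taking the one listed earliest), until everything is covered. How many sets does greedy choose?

4

Greedy: pick T3 (covers 5 new) → pick T6 (covers 4 new) → pick T7 (covers 3 new) → pick T1 (covers 1 new). Total picks: 4.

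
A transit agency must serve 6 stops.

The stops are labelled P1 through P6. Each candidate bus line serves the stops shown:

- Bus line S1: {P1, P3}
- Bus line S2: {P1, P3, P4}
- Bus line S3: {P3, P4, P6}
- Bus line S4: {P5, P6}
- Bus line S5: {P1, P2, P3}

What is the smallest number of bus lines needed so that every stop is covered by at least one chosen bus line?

3

S3 and S4 and S5 together: S3 ∪ S4 ∪ S5 = {P1, P2, P3, P4, P5, P6} — every stop is covered.
Only S5 contains P2, so S5 is forced; the remaining 3 stops need at least 2 more bus lines (each remaining bus line adds at most 2) — so at least 3 bus lines are needed, and 3 is optimal.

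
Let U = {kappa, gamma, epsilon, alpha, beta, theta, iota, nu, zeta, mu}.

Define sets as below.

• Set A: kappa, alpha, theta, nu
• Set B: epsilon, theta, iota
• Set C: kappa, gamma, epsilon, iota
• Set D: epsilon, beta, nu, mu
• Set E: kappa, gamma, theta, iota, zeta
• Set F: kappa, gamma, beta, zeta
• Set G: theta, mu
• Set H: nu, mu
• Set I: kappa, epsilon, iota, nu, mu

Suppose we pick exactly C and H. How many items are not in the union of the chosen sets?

4

Union of C, H = {kappa, gamma, epsilon, iota, nu, mu}.
Not covered: alpha, beta, theta, zeta — 4 items.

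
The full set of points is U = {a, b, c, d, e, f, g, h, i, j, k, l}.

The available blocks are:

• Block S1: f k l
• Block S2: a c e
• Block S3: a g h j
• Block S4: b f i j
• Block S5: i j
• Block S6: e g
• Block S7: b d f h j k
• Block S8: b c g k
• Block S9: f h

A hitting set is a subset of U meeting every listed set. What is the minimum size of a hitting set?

4

Take T = {e, h, j, k}. Each listed block contains at least one of these, so T is a hitting set of size 4.
No choice of 3 points meets every block, so 4 is the minimum.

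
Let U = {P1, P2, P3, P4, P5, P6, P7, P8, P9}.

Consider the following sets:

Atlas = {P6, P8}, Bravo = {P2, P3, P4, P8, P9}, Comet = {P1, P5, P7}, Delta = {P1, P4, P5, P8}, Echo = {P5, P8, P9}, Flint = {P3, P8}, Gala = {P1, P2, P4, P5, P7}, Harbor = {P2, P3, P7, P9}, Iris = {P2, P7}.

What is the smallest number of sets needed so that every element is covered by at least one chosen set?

Take {Atlas, Bravo, Gala}. Their union is {P1, P2, P3, P4, P5, P6, P7, P8, P9}, which is all 9 elements.
Only Atlas contains P6, so Atlas is forced; the remaining 7 elements need at least 2 more sets (each remaining set adds at most 5) — so at least 3 sets are needed, and 3 is optimal.

3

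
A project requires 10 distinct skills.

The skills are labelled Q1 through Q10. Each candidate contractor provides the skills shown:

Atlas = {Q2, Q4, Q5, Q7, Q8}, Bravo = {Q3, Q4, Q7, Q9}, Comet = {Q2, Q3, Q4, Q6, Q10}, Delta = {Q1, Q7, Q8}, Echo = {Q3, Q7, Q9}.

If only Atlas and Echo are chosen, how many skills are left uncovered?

Union of Atlas, Echo = {Q2, Q3, Q4, Q5, Q7, Q8, Q9}.
Not covered: Q1, Q6, Q10 — 3 skills.

3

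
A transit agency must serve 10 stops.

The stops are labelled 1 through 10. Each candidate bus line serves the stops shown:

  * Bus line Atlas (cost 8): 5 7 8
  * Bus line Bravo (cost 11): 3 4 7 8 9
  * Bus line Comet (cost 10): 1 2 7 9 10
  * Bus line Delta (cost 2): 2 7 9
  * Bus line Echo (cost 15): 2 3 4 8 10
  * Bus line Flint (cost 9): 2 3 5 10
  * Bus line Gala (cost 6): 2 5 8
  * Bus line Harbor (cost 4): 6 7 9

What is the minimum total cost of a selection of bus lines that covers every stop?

Bravo, Comet, Gala, Harbor together cover every stop (Bravo ∪ Comet ∪ Gala ∪ Harbor = {1, 2, 3, 4, 5, 6, 7, 8, 9, 10}); total cost 11 + 10 + 6 + 4 = 31.
The greedy pick Delta, Flint, Harbor, Bravo, Comet costs 36; no covering selection beats 31.

31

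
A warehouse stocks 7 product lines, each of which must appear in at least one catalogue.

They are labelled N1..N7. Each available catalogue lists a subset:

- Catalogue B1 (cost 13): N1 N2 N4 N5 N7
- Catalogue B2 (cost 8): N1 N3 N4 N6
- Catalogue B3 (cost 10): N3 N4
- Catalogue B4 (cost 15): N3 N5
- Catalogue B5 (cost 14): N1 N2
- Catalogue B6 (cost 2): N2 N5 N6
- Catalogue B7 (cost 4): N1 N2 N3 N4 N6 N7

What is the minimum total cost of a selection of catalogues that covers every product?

B6, B7 together cover every product (B6 ∪ B7 = {N1, N2, N3, N4, N5, N6, N7}); total cost 2 + 4 = 6.
No covering selection has total cost below 6.

6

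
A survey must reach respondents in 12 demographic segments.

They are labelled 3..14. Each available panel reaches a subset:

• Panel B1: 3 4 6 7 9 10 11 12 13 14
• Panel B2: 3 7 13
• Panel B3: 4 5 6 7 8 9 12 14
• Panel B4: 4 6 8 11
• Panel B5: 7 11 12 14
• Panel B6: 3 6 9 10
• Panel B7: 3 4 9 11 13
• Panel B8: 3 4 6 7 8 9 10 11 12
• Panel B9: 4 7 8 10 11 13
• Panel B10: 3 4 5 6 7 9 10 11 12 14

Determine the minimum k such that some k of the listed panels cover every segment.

B1 and B3 together: B1 ∪ B3 = {3, 4, 5, 6, 7, 8, 9, 10, 11, 12, 13, 14} — every segment is covered.
No single panel has all 12 segments (the largest, B1, has 10), so 2 is optimal.

2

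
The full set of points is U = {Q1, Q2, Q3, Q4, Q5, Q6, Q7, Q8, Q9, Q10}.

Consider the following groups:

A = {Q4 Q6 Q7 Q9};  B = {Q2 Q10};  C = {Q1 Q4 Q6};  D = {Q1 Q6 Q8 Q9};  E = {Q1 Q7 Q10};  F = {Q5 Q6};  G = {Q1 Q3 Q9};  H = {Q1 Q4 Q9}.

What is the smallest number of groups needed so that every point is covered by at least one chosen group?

5

A, B, D, F, and G cover everything between them: the union {Q1, Q2, Q3, Q4, Q5, Q6, Q7, Q8, Q9, Q10} is all of U.
No 4 of the 8 groups cover everything (all 70 combinations miss at least one point), so 5 is optimal.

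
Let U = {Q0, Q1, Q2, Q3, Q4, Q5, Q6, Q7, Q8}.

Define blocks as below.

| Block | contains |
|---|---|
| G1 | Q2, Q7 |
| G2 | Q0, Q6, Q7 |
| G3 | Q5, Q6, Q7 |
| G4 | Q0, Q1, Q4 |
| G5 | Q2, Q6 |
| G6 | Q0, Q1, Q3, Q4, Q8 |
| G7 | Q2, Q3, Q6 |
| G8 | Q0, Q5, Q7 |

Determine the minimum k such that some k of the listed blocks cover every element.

3

G6 and G7 and G8 together: G6 ∪ G7 ∪ G8 = {Q0, Q1, Q2, Q3, Q4, Q5, Q6, Q7, Q8} — every element is covered.
Only G6 contains Q8, so G6 is forced; the remaining 4 elements need at least 2 more blocks (each remaining block adds at most 3) — so at least 3 blocks are needed, and 3 is optimal.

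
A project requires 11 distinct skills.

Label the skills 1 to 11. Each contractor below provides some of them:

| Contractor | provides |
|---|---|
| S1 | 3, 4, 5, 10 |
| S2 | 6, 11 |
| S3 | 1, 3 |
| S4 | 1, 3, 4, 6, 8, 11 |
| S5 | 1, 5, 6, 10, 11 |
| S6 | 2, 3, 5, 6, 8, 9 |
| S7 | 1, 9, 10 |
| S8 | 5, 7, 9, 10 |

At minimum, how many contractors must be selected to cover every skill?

Take {S4, S6, S8}. Their union is {1, 2, 3, 4, 5, 6, 7, 8, 9, 10, 11}, which is all 11 skills.
Only S6 contains 2, so S6 is forced; the remaining 5 skills need at least 2 more contractors (each remaining contractor adds at most 3) — so at least 3 contractors are needed, and 3 is optimal.

3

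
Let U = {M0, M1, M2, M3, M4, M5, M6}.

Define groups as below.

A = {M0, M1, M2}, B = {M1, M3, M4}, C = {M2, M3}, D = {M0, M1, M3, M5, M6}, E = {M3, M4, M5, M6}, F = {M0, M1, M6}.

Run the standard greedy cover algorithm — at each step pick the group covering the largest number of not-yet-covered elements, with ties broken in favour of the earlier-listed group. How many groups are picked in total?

Greedy: pick D (covers 5 new) → pick A (covers 1 new) → pick B (covers 1 new). Total picks: 3.
(The true minimum cover uses only 2 groups, so greedy is not optimal here.)

3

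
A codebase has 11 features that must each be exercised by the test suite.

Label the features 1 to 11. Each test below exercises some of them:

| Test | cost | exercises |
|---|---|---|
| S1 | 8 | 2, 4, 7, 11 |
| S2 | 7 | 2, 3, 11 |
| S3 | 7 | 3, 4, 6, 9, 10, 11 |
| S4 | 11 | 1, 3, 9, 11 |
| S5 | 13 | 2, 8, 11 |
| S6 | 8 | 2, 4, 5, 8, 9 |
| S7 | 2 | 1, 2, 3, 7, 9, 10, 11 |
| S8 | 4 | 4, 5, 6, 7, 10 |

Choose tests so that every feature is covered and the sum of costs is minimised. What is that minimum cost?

S6, S7, S8 together cover every feature (S6 ∪ S7 ∪ S8 = {1, 2, 3, 4, 5, 6, 7, 8, 9, 10, 11}); total cost 8 + 2 + 4 = 14.
No covering selection has total cost below 14.

14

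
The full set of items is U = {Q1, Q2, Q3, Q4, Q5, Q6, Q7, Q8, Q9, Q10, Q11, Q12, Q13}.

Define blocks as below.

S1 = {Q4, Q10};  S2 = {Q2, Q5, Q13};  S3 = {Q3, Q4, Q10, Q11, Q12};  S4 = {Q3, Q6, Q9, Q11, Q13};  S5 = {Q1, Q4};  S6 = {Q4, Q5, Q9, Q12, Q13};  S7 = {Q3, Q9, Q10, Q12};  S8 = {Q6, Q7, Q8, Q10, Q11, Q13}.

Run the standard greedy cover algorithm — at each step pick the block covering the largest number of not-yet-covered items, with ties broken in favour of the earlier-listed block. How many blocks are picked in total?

Greedy: pick S8 (covers 6 new) → pick S6 (covers 4 new) → pick S2 (covers 1 new) → pick S3 (covers 1 new) → pick S5 (covers 1 new). Total picks: 5.
(The true minimum cover uses only 4 blocks, so greedy is not optimal here.)

5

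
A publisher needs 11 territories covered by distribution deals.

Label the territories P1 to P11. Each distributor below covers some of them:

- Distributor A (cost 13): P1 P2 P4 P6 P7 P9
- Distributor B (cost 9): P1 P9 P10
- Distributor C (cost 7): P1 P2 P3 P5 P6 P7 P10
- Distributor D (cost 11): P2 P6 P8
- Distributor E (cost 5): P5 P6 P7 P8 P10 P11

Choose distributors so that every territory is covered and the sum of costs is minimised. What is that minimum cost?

25

A, C, E together cover every territory (A ∪ C ∪ E = {P1, P2, P3, P4, P5, P6, P7, P8, P9, P10, P11}); total cost 13 + 7 + 5 = 25.
No covering selection has total cost below 25.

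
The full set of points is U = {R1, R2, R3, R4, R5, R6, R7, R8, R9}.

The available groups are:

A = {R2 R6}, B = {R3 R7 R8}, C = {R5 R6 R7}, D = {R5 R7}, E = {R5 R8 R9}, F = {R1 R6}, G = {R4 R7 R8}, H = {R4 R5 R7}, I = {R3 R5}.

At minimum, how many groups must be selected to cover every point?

A, B, E, F, and H cover everything between them: the union {R1, R2, R3, R4, R5, R6, R7, R8, R9} is all of U.
No 4 of the 9 groups cover everything (all 126 combinations miss at least one point), so 5 is optimal.

5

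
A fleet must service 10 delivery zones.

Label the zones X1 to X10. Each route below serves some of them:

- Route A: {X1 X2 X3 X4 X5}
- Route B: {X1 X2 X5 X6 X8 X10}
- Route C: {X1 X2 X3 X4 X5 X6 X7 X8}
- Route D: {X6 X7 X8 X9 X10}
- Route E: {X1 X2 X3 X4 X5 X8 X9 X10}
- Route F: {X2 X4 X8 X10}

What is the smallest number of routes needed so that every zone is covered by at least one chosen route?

2

C and E together: C ∪ E = {X1, X2, X3, X4, X5, X6, X7, X8, X9, X10} — every zone is covered.
No single route has all 10 zones (the largest, C, has 8), so 2 is optimal.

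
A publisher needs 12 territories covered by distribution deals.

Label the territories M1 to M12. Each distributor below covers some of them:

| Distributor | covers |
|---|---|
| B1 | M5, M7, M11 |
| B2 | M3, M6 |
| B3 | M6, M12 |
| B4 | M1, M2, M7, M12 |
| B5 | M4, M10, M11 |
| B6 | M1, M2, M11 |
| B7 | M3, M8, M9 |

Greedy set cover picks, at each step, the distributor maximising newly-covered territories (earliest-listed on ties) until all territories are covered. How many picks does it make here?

5

Greedy: pick B4 (covers 4 new) → pick B5 (covers 3 new) → pick B7 (covers 3 new) → pick B1 (covers 1 new) → pick B2 (covers 1 new). Total picks: 5.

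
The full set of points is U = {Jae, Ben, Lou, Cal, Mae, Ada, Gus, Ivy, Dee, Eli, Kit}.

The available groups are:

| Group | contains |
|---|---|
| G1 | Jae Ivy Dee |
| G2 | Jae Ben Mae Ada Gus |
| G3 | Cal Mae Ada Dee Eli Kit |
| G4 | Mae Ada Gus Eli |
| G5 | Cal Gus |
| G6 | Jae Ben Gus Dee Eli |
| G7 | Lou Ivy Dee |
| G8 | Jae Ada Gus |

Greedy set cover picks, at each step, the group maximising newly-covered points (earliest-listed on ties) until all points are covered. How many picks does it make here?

Greedy: pick G3 (covers 6 new) → pick G2 (covers 3 new) → pick G7 (covers 2 new). Total picks: 3.

3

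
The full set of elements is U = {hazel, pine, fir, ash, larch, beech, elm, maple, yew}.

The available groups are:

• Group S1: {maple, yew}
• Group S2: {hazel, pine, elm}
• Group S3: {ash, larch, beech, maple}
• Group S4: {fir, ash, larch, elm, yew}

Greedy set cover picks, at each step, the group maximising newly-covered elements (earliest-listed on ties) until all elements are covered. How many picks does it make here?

Greedy: pick S4 (covers 5 new) → pick S2 (covers 2 new) → pick S3 (covers 2 new). Total picks: 3.

3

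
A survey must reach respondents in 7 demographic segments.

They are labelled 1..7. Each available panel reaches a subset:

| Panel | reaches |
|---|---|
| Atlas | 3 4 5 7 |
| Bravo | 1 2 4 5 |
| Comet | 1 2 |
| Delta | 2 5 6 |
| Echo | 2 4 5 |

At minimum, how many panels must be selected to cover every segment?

3

Atlas and Bravo and Delta together: Atlas ∪ Bravo ∪ Delta = {1, 2, 3, 4, 5, 6, 7} — every segment is covered.
Only Atlas contains 3, so Atlas is forced; the remaining 3 segments need at least 2 more panels (each remaining panel adds at most 2) — so at least 3 panels are needed, and 3 is optimal.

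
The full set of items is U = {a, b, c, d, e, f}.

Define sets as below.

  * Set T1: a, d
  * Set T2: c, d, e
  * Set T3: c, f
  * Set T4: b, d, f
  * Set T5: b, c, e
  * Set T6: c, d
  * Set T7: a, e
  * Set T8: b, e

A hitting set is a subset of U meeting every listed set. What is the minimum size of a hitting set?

The 3 items {d, e, f} hit every set.
The sets T1, T3, T8 are pairwise disjoint, so any hitting set needs a separate item for each — at least 3. Hence 3 is optimal.

3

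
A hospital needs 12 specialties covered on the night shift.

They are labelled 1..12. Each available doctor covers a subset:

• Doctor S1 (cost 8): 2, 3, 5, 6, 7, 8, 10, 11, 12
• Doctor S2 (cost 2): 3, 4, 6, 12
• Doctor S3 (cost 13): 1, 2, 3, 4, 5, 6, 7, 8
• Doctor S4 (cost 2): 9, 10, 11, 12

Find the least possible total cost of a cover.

S3, S4 together cover every specialty (S3 ∪ S4 = {1, 2, 3, 4, 5, 6, 7, 8, 9, 10, 11, 12}); total cost 13 + 2 = 15.
The greedy pick S2, S4, S1, S3 costs 25; no covering selection beats 15.

15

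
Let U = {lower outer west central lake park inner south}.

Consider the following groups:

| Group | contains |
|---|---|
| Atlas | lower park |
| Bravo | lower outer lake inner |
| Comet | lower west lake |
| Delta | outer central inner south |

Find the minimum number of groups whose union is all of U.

Take {Atlas, Comet, Delta}. Their union is {lower, outer, west, central, lake, park, inner, south}, which is all 8 items.
Only Comet contains west, so Comet is forced; the remaining 5 items need at least 2 more groups (each remaining group adds at most 4) — so at least 3 groups are needed, and 3 is optimal.

3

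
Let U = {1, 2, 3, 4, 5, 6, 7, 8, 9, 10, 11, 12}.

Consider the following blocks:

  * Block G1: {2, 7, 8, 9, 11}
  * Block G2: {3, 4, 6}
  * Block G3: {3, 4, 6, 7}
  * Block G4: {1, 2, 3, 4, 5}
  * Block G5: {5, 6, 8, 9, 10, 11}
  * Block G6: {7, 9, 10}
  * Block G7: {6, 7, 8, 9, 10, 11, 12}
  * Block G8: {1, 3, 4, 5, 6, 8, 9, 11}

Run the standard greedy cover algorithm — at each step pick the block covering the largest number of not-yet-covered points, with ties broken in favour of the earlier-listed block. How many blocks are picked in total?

3

Greedy: pick G8 (covers 8 new) → pick G7 (covers 3 new) → pick G1 (covers 1 new). Total picks: 3.
(The true minimum cover uses only 2 blocks, so greedy is not optimal here.)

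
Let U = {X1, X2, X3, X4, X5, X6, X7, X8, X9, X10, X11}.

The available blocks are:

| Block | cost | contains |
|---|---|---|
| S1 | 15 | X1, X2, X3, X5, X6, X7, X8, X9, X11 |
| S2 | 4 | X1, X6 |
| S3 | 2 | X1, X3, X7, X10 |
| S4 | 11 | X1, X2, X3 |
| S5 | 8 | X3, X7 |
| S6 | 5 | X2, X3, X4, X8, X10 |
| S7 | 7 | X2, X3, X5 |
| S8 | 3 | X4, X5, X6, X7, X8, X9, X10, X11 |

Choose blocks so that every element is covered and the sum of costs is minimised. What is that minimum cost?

10

S3, S6, S8 together cover every element (S3 ∪ S6 ∪ S8 = {X1, X2, X3, X4, X5, X6, X7, X8, X9, X10, X11}); total cost 2 + 5 + 3 = 10.
No covering selection has total cost below 10.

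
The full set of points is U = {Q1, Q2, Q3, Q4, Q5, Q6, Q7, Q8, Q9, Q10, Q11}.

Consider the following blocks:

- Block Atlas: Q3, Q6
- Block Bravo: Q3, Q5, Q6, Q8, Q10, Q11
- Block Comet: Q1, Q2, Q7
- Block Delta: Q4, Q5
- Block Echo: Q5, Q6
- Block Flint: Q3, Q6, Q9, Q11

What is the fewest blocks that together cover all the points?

4

Bravo and Comet and Delta and Flint together: Bravo ∪ Comet ∪ Delta ∪ Flint = {Q1, Q2, Q3, Q4, Q5, Q6, Q7, Q8, Q9, Q10, Q11} — every point is covered.
Only Flint contains Q9, so Flint is forced; the remaining 7 points need at least 3 more blocks (each remaining block adds at most 3) — so at least 4 blocks are needed, and 4 is optimal.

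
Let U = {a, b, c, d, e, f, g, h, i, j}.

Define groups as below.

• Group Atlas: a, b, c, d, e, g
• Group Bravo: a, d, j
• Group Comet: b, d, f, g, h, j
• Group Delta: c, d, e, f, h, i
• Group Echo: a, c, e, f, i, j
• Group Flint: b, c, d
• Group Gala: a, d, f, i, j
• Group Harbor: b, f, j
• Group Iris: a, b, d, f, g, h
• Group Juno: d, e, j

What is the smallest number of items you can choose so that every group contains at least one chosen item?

The 2 items {d, j} hit every group.
No single item lies in every group, so at least 2 are needed and 2 is optimal.

2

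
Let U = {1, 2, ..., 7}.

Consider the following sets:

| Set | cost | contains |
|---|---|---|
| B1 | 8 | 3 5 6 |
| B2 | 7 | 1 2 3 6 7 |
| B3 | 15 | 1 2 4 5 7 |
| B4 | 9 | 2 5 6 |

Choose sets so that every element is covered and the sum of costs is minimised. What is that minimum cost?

22

B2, B3 together cover every element (B2 ∪ B3 = {1, 2, 3, 4, 5, 6, 7}); total cost 7 + 15 = 22.
No covering selection has total cost below 22.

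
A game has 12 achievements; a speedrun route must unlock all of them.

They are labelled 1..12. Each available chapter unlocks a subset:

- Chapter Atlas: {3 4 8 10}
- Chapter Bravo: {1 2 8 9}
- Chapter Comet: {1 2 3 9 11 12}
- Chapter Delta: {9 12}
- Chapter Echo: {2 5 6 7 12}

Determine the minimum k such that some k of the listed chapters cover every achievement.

Take {Atlas, Comet, Echo}. Their union is {1, 2, 3, 4, 5, 6, 7, 8, 9, 10, 11, 12}, which is all 12 achievements.
Only Atlas contains 4, so Atlas is forced; the remaining 8 achievements need at least 2 more chapters (each remaining chapter adds at most 5) — so at least 3 chapters are needed, and 3 is optimal.

3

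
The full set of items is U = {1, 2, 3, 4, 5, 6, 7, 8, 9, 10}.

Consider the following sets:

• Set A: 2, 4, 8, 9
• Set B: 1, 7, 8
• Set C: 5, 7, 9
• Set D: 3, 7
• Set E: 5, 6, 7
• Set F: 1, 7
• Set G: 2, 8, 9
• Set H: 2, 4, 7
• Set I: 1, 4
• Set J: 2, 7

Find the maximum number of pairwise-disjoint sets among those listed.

D, G, I are pairwise disjoint (D={3,7}; G={2,8,9}; I={1,4}).
Every remaining set overlaps one of these, and no 4 of the listed sets are pairwise disjoint, so 3 is the maximum.

3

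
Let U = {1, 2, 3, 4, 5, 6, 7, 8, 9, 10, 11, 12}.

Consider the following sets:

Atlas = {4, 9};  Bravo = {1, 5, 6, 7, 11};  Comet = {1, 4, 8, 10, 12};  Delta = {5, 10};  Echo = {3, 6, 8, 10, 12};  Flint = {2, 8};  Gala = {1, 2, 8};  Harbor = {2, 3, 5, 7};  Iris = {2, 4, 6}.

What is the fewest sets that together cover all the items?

Take {Atlas, Bravo, Comet, Harbor}. Their union is {1, 2, 3, 4, 5, 6, 7, 8, 9, 10, 11, 12}, which is all 12 items.
No 3 of the 9 sets cover everything (all 84 combinations miss at least one item), so 4 is optimal.

4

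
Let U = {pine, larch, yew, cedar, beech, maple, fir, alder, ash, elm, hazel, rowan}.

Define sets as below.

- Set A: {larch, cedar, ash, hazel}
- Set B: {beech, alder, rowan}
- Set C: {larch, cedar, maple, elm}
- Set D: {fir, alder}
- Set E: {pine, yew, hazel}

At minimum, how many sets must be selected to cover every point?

5

Take {A, B, C, D, E}. Their union is {pine, larch, yew, cedar, beech, maple, fir, alder, ash, elm, hazel, rowan}, which is all 12 points.
No 4 of the 5 sets cover everything (all 5 combinations miss at least one point), so 5 is optimal.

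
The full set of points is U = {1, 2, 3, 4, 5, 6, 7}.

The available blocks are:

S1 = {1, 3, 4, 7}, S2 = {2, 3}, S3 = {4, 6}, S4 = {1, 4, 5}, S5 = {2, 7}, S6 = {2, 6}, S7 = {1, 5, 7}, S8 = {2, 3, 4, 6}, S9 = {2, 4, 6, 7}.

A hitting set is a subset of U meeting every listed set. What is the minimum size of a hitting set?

H = {1, 2, 4} meets every block (each contains at least one member of H), and |H| = 3.
The blocks S2, S3, S7 are pairwise disjoint, so any hitting set needs a separate point for each — at least 3. Hence 3 is optimal.

3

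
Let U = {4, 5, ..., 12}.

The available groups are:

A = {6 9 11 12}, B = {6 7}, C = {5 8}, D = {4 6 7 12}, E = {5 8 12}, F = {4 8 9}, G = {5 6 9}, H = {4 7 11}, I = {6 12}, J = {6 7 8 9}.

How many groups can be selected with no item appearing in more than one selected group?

C, H, I are pairwise disjoint (C={5,8}; H={4,7,11}; I={6,12}).
Every remaining group overlaps one of these, and no 4 of the listed groups are pairwise disjoint, so 3 is the maximum.

3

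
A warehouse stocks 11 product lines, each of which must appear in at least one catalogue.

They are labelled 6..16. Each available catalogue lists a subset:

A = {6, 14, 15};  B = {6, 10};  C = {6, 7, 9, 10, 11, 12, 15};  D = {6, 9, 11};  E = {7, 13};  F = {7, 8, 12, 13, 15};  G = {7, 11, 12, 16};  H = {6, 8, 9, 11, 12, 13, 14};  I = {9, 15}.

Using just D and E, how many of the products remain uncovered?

6

Union of D, E = {6, 7, 9, 11, 13}.
Not covered: 8, 10, 12, 14, 15, 16 — 6 products.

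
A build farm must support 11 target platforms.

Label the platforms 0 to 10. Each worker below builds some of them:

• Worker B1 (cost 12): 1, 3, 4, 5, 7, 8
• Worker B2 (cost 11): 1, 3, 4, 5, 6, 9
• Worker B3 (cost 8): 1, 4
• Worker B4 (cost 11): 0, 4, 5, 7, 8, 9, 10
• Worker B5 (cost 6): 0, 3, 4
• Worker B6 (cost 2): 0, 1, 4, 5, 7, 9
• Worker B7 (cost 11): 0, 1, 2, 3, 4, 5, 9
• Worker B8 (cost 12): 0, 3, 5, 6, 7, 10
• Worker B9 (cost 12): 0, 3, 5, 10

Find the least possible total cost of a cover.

B2, B4, B7 together cover every platform (B2 ∪ B4 ∪ B7 = {0, 1, 2, 3, 4, 5, 6, 7, 8, 9, 10}); total cost 11 + 11 + 11 = 33.
The greedy pick B6, B8, B4, B7 costs 36; no covering selection beats 33.

33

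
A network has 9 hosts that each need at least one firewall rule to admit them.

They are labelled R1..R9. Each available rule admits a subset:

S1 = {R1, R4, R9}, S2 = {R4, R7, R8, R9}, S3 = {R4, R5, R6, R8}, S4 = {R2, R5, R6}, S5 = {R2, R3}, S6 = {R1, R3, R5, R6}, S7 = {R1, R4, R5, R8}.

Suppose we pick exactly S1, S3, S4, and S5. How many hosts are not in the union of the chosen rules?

1

Union of S1, S3, S4, S5 = {R1, R2, R3, R4, R5, R6, R8, R9}.
Not covered: R7 — 1 host.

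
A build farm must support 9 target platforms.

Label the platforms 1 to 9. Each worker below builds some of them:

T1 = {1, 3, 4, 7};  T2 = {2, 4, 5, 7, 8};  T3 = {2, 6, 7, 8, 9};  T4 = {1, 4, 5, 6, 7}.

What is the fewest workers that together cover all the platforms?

3

Take {T1, T3, T4}. Their union is {1, 2, 3, 4, 5, 6, 7, 8, 9}, which is all 9 platforms.
Only T1 contains 3, so T1 is forced; the remaining 5 platforms need at least 2 more workers (each remaining worker adds at most 4) — so at least 3 workers are needed, and 3 is optimal.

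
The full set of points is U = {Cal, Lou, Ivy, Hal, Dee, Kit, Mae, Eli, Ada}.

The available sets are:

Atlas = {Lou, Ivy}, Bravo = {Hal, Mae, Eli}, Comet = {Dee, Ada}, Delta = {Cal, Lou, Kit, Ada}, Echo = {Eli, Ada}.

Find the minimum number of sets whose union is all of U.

Atlas and Bravo and Comet and Delta together: Atlas ∪ Bravo ∪ Comet ∪ Delta = {Cal, Lou, Ivy, Hal, Dee, Kit, Mae, Eli, Ada} — every point is covered.
Only Atlas contains Ivy, so Atlas is forced; the remaining 7 points need at least 3 more sets (each remaining set adds at most 3) — so at least 4 sets are needed, and 4 is optimal.

4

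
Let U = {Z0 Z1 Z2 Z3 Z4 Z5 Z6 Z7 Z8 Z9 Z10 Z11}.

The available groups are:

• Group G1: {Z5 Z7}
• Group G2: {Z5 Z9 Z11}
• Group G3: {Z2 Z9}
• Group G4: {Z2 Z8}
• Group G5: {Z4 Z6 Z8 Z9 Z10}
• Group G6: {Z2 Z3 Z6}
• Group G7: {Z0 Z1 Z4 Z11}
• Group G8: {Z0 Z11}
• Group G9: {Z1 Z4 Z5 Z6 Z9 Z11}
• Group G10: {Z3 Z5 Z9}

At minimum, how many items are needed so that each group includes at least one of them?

4

Take H = {Z2, Z5, Z10, Z11}. Each listed group contains at least one of these, so H is a hitting set of size 4.
No choice of 3 items meets every group, so 4 is the minimum.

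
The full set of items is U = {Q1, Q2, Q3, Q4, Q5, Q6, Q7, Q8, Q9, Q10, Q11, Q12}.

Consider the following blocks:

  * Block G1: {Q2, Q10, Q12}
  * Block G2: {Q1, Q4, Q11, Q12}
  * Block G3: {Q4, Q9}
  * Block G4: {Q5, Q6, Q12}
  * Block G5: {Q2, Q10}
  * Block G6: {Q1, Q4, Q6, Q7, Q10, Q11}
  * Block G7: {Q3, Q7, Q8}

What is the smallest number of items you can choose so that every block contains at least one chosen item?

4

The 4 items {Q2, Q4, Q6, Q8} hit every block.
The blocks G3, G4, G5, G7 are pairwise disjoint, so any hitting set needs a separate item for each — at least 4. Hence 4 is optimal.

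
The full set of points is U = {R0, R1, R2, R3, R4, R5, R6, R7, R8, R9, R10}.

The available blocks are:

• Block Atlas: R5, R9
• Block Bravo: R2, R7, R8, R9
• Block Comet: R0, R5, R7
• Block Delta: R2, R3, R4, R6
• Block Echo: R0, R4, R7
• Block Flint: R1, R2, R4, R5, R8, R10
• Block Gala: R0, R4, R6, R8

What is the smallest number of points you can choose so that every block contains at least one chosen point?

H = {R4, R5, R7} meets every block (each contains at least one member of H), and |H| = 3.
No choice of 2 points meets every block, so 3 is the minimum.

3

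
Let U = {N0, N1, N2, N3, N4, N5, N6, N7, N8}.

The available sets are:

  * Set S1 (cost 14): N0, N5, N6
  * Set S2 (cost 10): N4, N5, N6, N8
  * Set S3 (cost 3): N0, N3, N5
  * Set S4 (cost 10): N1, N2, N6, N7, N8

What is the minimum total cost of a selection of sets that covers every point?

S2, S3, S4 together cover every point (S2 ∪ S3 ∪ S4 = {N0, N1, N2, N3, N4, N5, N6, N7, N8}); total cost 10 + 3 + 10 = 23.
No covering selection has total cost below 23.

23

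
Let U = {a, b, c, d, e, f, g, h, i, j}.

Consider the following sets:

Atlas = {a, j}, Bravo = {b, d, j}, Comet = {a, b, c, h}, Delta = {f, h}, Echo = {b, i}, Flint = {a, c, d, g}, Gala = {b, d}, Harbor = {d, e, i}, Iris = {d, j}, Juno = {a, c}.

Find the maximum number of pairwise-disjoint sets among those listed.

4

Delta, Echo, Iris, Juno are pairwise disjoint (Delta={f,h}; Echo={b,i}; Iris={d,j}; Juno={a,c}).
Every remaining set overlaps one of these, and no 5 of the listed sets are pairwise disjoint, so 4 is the maximum.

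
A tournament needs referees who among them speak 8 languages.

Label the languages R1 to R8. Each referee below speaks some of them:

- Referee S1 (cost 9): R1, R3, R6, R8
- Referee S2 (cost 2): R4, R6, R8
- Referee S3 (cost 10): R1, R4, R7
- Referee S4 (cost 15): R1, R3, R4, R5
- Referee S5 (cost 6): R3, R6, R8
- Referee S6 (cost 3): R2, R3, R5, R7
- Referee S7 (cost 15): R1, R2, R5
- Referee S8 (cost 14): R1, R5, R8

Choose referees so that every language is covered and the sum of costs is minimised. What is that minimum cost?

S1, S2, S6 together cover every language (S1 ∪ S2 ∪ S6 = {R1, R2, R3, R4, R5, R6, R7, R8}); total cost 9 + 2 + 3 = 14.
No covering selection has total cost below 14.

14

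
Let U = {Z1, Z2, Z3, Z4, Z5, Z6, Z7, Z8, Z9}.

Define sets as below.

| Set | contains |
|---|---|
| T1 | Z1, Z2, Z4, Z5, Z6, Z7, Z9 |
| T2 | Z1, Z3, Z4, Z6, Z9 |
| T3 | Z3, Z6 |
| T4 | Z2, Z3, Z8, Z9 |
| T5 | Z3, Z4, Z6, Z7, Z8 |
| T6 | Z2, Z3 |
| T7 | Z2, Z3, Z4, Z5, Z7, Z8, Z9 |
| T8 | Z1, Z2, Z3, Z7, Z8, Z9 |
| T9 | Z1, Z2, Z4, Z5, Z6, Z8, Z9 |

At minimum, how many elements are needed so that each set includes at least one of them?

H = {Z1, Z3} meets every set (each contains at least one member of H), and |H| = 2.
No single element lies in every set, so at least 2 are needed and 2 is optimal.

2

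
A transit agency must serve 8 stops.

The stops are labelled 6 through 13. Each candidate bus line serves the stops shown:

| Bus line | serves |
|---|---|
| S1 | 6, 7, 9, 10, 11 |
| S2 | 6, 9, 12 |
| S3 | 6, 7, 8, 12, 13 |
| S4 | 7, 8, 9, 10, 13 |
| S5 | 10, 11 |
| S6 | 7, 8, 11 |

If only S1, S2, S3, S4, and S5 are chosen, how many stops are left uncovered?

Union of S1, S2, S3, S4, S5 = {6, 7, 8, 9, 10, 11, 12, 13} — that's every stop, so 0 are uncovered.

0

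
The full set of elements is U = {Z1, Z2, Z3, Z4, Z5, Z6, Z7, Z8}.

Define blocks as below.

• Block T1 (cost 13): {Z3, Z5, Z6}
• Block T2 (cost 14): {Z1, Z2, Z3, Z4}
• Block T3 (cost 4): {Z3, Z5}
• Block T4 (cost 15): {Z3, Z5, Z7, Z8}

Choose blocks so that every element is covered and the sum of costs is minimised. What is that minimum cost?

T1, T2, T4 together cover every element (T1 ∪ T2 ∪ T4 = {Z1, Z2, Z3, Z4, Z5, Z6, Z7, Z8}); total cost 13 + 14 + 15 = 42.
The greedy pick T3, T2, T4, T1 costs 46; no covering selection beats 42.

42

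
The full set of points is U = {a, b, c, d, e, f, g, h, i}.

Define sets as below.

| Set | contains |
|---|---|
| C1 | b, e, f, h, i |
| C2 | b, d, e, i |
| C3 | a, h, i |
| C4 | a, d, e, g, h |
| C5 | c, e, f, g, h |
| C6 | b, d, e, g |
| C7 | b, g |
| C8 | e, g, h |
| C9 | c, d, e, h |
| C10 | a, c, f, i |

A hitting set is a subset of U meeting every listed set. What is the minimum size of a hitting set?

3

The 3 points {a, b, e} hit every set.
No choice of 2 points meets every set, so 3 is the minimum.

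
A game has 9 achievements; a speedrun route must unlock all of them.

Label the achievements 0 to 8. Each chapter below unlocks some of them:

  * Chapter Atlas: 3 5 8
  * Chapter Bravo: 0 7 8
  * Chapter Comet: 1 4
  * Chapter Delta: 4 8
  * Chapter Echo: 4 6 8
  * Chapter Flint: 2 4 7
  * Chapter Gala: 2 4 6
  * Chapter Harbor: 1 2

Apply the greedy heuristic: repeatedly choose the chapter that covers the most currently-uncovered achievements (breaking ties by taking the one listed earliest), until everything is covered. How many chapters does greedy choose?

Greedy: pick Atlas (covers 3 new) → pick Flint (covers 3 new) → pick Bravo (covers 1 new) → pick Comet (covers 1 new) → pick Echo (covers 1 new). Total picks: 5.
(The true minimum cover uses only 4 chapters, so greedy is not optimal here.)

5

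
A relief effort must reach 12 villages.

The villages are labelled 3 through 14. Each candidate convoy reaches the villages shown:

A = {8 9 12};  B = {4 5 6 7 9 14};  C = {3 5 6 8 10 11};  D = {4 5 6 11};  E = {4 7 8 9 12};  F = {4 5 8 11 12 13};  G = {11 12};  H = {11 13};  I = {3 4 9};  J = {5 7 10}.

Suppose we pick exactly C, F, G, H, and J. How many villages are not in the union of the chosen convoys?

2

Union of C, F, G, H, J = {3, 4, 5, 6, 7, 8, 10, 11, 12, 13}.
Not covered: 9, 14 — 2 villages.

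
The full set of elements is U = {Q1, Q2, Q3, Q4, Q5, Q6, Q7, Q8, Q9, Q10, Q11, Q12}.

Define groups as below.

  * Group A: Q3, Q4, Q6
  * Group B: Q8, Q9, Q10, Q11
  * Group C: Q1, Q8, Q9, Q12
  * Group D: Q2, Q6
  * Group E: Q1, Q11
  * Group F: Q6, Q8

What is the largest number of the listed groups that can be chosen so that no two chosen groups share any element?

2

D, E are pairwise disjoint (D={Q2,Q6}; E={Q1,Q11}).
Every remaining group overlaps one of these, and no 3 of the listed groups are pairwise disjoint, so 2 is the maximum.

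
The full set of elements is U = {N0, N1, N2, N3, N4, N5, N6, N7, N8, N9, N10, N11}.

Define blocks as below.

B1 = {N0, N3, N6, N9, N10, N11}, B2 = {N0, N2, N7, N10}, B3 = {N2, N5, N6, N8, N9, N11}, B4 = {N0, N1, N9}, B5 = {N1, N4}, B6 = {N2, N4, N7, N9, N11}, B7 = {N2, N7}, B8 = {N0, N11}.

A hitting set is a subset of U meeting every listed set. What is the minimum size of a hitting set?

The 3 elements {N0, N2, N4} hit every block.
The blocks B5, B7, B8 are pairwise disjoint, so any hitting set needs a separate element for each — at least 3. Hence 3 is optimal.

3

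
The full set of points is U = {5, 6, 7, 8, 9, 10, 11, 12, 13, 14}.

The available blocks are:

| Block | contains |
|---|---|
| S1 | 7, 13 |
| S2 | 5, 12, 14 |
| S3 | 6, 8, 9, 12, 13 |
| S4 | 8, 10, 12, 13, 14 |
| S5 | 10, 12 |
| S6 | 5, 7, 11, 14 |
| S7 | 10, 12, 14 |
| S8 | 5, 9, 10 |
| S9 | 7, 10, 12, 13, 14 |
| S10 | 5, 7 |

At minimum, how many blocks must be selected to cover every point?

S3, S6, and S7 cover everything between them: the union {5, 6, 7, 8, 9, 10, 11, 12, 13, 14} is all of U.
Only S3 contains 6, so S3 is forced; the remaining 5 points need at least 2 more blocks (each remaining block adds at most 4) — so at least 3 blocks are needed, and 3 is optimal.

3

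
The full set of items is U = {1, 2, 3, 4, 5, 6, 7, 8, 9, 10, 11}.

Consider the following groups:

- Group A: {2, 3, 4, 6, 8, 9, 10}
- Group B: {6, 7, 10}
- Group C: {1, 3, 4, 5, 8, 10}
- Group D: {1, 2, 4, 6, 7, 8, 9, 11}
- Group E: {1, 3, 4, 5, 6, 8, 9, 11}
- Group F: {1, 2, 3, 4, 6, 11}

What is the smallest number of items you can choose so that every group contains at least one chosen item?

The 2 items {1, 10} hit every group.
No single item lies in every group, so at least 2 are needed and 2 is optimal.

2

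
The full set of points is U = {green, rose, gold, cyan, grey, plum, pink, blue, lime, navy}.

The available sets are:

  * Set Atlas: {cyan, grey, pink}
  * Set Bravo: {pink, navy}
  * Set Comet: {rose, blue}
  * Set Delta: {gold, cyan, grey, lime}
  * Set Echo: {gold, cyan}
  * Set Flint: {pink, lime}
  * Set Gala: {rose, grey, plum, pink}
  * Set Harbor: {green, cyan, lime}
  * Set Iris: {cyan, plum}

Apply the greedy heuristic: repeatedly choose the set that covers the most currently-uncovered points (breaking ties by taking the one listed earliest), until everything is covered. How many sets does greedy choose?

Greedy: pick Delta (covers 4 new) → pick Gala (covers 3 new) → pick Bravo (covers 1 new) → pick Comet (covers 1 new) → pick Harbor (covers 1 new). Total picks: 5.

5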